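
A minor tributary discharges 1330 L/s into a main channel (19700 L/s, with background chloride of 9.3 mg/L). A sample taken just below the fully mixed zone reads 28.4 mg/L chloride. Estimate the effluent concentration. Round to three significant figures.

311 mg/L

Mass balance: 19700·9.300 + 1330·Cₑ = 21030·28.40
→ Cₑ = (21030·28.40 − 19700·9.300) / 1330 = 311.3 mg/L.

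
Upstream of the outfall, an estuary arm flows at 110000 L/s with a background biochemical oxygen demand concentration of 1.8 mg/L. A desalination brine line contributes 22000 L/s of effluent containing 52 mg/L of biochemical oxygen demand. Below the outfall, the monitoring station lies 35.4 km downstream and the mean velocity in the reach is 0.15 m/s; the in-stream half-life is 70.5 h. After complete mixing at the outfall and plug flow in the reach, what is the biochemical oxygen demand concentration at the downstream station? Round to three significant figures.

5.34 mg/L

Flow-weighted average: C = (110000·1.800 + 22000·52.00) / 132000 = 1342000/132000 = 10.17 mg/L.
Travel time t = 35.4·1000 / 0.15 = 236000 s = 65.56 h.
Half-life 70.5 h → k = ln 2 / 70.5 = 0.009832 h⁻¹ = 0.2360 d⁻¹.
First-order decay: C = 10.17·exp(−k·t) = 10.17·0.5249 = 5.337 mg/L.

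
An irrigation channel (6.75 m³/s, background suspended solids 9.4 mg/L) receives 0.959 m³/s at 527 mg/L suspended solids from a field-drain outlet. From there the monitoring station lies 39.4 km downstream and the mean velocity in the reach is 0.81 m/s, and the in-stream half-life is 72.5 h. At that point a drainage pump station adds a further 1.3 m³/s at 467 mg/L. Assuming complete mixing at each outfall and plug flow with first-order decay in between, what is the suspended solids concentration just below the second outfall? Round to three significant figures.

Mixed concentration C = ΣQC/ΣQ = (6.750·9.400 + 0.9590·527.0) / 7.709 = 568.8/7.709 = 73.79 mg/L; combined flow 7.709 m³/s.
Travel time t = 39.4·1000 / 0.81 = 48640 s = 13.51 h.
Half-life 72.5 h → k = ln 2 / 72.5 = 0.009561 h⁻¹ = 0.2295 d⁻¹.
After decay, C = 73.79 × e^(−kt) = 73.79 × 0.8788 = 64.85 mg/L.
At the second outfall, C = (7.709·64.85 + 1.300·467.0) / (7.709 + 1.300) = 122.9 mg/L.

123 mg/L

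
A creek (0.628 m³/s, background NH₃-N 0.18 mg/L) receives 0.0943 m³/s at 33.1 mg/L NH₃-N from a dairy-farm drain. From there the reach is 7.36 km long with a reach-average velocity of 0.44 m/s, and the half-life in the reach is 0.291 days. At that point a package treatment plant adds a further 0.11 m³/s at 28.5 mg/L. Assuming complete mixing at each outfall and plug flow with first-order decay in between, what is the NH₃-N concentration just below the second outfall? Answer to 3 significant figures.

Flow-weighted average: C = (0.6280·0.1800 + 0.09430·33.10) / 0.7223 = 3.234/0.7223 = 4.478 mg/L; combined flow 0.7223 m³/s.
Travel time t = 7.36·1000 / 0.44 = 16730 s = 4.646 h.
Half-life 0.291 d → k = ln 2 / 0.291 = 2.382 d⁻¹.
After decay, C = 4.478 × e^(−kt) = 4.478 × 0.6306 = 2.824 mg/L.
At the second outfall, C = (0.7223·2.824 + 0.1100·28.50) / (0.7223 + 0.1100) = 6.217 mg/L.

6.22 mg/L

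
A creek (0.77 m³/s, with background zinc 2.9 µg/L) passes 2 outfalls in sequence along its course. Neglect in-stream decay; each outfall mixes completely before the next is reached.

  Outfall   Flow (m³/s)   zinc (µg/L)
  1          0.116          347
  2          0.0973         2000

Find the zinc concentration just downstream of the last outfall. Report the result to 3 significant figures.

241 µg/L

Outfall 1: combined Q = 0.8860 m³/s; C = (0.7700·2.900 + 0.1160·347.0)/0.8860 = 47.95 µg/L.
Outfall 2: combined Q = 0.9833 m³/s; C = (0.8860·47.95 + 0.09730·2000)/0.9833 = 241.1 µg/L.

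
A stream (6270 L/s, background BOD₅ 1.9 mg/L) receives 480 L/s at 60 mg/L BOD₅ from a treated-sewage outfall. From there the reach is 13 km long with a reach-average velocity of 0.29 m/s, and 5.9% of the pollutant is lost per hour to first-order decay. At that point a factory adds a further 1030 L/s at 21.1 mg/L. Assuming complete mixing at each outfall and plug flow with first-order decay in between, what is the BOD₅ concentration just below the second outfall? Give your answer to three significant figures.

5.25 mg/L

Mixed concentration C = ΣQC/ΣQ = (6270·1.900 + 480.0·60.00) / 6750 = 40710/6750 = 6.032 mg/L; combined flow 6750 L/s.
Travel time t = 13·1000 / 0.29 = 44830 s = 12.45 h.
5.9%/h lost → k = −ln(1 − 0.059) = 0.06081 h⁻¹.
Decay over the reach: 6.032·exp(−kt) = 6.032·0.4690 = 2.829 mg/L.
At the second outfall, C = (6750·2.829 + 1030·21.10) / (6750 + 1030) = 5.248 mg/L.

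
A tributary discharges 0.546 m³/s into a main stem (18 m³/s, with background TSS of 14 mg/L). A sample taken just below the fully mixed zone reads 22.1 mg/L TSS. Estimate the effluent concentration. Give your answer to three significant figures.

289 mg/L

Mass balance: 18.00·14.00 + 0.5460·Cₑ = 18.55·22.10
→ Cₑ = (18.55·22.10 − 18.00·14.00) / 0.5460 = 289.1 mg/L.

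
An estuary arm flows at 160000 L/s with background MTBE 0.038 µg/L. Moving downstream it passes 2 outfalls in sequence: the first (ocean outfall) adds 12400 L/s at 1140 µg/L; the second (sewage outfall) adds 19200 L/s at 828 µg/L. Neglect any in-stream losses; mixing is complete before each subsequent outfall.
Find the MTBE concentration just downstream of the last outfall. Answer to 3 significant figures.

Below outfall 1: Q → 172400 L/s, C = (160000·0.03800 + 12400·1140)/172400 = 82.03 µg/L.
Below outfall 2: Q → 191600 L/s, C = (172400·82.03 + 19200·828.0)/191600 = 156.8 µg/L.

157 µg/L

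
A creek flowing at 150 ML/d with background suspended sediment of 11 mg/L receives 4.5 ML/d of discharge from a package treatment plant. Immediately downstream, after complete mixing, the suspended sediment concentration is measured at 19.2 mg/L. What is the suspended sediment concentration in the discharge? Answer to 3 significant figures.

293 mg/L

Mass balance: 150.0·11.00 + 4.500·Cₑ = 154.5·19.20
→ Cₑ = (154.5·19.20 − 150.0·11.00) / 4.500 = 292.5 mg/L.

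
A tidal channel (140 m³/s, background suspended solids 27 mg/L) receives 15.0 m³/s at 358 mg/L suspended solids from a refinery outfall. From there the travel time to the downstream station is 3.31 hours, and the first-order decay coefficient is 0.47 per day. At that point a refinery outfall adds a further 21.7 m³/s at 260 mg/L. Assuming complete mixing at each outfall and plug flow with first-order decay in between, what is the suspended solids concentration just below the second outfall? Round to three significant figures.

80.5 mg/L

Mixed concentration C = ΣQC/ΣQ = (140.0·27.00 + 15.00·358.0) / 155.0 = 9150/155.0 = 59.03 mg/L; combined flow 155.0 m³/s.
After decay, C = 59.03 × e^(−kt) = 59.03 × 0.9372 = 55.33 mg/L.
Second outfall: C = (155.0·55.33 + 21.70·260.0)/176.7 = 80.46 mg/L.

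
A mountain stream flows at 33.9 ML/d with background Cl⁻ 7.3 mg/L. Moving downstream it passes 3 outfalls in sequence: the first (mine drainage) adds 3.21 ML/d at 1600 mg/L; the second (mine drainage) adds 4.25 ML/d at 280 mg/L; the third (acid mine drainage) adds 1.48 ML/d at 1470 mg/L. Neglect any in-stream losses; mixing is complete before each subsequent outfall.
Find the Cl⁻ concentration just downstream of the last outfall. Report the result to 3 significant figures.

204 mg/L

After outfall 1: Q = 33.90 + 3.210 = 37.11 ML/d; C = (33.90·7.300 + 3.210·1600)/37.11 = 145.1 mg/L.
After outfall 2: Q = 37.11 + 4.250 = 41.36 ML/d; C = (37.11·145.1 + 4.250·280.0)/41.36 = 158.9 mg/L.
After outfall 3: Q = 41.36 + 1.480 = 42.84 ML/d; C = (41.36·158.9 + 1.480·1470)/42.84 = 204.2 mg/L.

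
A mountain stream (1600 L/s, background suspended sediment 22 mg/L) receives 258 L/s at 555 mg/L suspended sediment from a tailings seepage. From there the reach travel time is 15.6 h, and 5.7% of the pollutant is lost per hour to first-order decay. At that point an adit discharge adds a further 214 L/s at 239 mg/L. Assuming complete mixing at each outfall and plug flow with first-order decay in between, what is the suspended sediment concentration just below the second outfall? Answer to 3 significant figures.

Mass balance: C = (1600·22.00 + 258.0·555.0) / 1858 = 178400/1858 = 96.01 mg/L; combined flow 1858 L/s.
5.7%/h lost → k = −ln(1 − 0.057) = 0.05869 h⁻¹.
Applying C = C₀e^(−kt): 96.01 × 0.4003 = 38.43 mg/L.
Second outfall: C = (1858·38.43 + 214.0·239.0)/2072 = 59.15 mg/L.

59.1 mg/L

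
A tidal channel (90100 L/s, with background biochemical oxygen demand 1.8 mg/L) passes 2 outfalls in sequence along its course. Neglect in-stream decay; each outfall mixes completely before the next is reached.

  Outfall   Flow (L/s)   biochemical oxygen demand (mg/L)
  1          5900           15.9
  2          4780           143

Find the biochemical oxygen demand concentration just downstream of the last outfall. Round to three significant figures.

After outfall 1: Q = 90100 + 5900 = 96000 L/s; C = (90100·1.800 + 5900·15.90)/96000 = 2.667 mg/L.
After outfall 2: Q = 96000 + 4780 = 100800 L/s; C = (96000·2.667 + 4780·143.0)/100800 = 9.323 mg/L.

9.32 mg/L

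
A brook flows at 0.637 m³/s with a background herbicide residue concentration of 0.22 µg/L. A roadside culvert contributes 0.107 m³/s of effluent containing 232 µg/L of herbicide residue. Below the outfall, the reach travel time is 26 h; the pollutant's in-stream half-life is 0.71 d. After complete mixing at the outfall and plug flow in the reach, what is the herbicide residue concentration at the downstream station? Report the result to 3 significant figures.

11.7 µg/L

Mixed concentration C = ΣQC/ΣQ = (0.6370·0.2200 + 0.1070·232.0) / 0.7440 = 24.96/0.7440 = 33.55 µg/L.
Half-life 0.71 d → k = ln 2 / 0.71 = 0.9763 d⁻¹.
First-order decay: C = 33.55·exp(−k·t) = 33.55·0.3473 = 11.65 µg/L.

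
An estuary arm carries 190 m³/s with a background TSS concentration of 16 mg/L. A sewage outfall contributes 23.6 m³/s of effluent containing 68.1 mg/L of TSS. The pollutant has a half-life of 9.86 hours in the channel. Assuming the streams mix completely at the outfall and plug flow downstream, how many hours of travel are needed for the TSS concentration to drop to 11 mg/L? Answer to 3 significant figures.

Flow-weighted average: C = (190.0·16.00 + 23.60·68.10) / 213.6 = 4647/213.6 = 21.76 mg/L.
Half-life 9.86 h → k = ln 2 / 9.86 = 0.07030 h⁻¹ = 1.687 d⁻¹.
21.76·exp(−k·t) = 11 → t = ln(21.76/11)/k = 34930 s = 9.702 h.

9.70 h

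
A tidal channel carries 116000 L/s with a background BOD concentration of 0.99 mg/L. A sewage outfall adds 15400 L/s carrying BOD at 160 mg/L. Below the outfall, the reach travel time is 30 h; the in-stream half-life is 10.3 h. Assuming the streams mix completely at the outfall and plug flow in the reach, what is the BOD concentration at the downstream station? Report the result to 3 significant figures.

2.61 mg/L

Mass balance: C = (116000·0.9900 + 15400·160.0) / 131400 = 2579000/131400 = 19.63 mg/L.
Half-life 10.3 h → k = ln 2 / 10.3 = 0.06730 h⁻¹ = 1.615 d⁻¹.
First-order decay: C = 19.63·exp(−k·t) = 19.63·0.1328 = 2.606 mg/L.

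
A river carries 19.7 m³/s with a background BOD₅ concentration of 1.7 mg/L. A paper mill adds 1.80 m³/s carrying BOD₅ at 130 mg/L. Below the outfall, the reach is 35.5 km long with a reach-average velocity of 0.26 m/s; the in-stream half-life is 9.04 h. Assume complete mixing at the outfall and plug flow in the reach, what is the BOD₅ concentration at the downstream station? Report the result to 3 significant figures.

Mass balance: C = (19.70·1.700 + 1.800·130.0) / 21.50 = 267.5/21.50 = 12.44 mg/L.
Travel time t = 35.5·1000 / 0.26 = 136500 s = 37.93 h.
Half-life 9.04 h → k = ln 2 / 9.04 = 0.07668 h⁻¹ = 1.840 d⁻¹.
Decay over the reach: 12.44·exp(−kt) = 12.44·0.05458 = 0.6790 mg/L.

0.679 mg/L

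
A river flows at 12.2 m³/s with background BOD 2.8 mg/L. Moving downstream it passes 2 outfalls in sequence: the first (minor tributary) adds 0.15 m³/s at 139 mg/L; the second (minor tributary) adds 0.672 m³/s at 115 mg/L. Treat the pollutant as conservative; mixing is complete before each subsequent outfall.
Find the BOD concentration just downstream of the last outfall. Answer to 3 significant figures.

10.2 mg/L

Below outfall 1: Q → 12.35 m³/s, C = (12.20·2.800 + 0.1500·139.0)/12.35 = 4.454 mg/L.
Below outfall 2: Q → 13.02 m³/s, C = (12.35·4.454 + 0.6720·115.0)/13.02 = 10.16 mg/L.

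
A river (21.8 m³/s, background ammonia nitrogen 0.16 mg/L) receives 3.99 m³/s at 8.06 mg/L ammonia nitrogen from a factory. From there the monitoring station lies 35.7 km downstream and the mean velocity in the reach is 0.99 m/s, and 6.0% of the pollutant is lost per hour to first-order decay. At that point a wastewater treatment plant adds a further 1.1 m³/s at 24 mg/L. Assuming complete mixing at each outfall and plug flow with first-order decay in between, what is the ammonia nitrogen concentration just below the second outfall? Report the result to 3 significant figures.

1.70 mg/L

Mixed concentration C = ΣQC/ΣQ = (21.80·0.1600 + 3.990·8.060) / 25.79 = 35.65/25.79 = 1.382 mg/L; combined flow 25.79 m³/s.
Travel time t = 35.7·1000 / 0.99 = 36060 s = 10.02 h.
6.0%/h lost → k = −ln(1 − 0.06) = 0.06188 h⁻¹.
After decay, C = 1.382 × e^(−kt) = 1.382 × 0.5381 = 0.7437 mg/L.
At the second outfall, C = (25.79·0.7437 + 1.100·24.00) / (25.79 + 1.100) = 1.695 mg/L.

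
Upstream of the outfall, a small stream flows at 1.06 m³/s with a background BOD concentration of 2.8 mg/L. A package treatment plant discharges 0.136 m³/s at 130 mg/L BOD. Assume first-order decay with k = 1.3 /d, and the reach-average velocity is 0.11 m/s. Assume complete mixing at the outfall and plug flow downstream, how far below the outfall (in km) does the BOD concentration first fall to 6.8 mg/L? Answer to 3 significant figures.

Conservation of mass: C = (1.060·2.800 + 0.1360·130.0) / 1.196 = 20.65/1.196 = 17.26 mg/L.
Set 17.26·exp(−k·t) = 6.8 → t = ln(17.26/6.8)/k = 61920 s = 17.20 h.
Distance = v·t = 0.11·61920 = 6812 m = 6.812 km.

6.81 km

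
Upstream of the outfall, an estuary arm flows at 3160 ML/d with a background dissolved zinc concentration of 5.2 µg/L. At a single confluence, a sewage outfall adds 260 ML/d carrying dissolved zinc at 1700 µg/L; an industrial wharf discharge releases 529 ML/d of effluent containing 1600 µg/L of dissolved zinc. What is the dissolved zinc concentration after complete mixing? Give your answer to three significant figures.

Mass balance: C = (3160·5.200 + 260.0·1700 + 529.0·1600) / 3949 = 1305000/3949 = 330.4 µg/L.

330 µg/L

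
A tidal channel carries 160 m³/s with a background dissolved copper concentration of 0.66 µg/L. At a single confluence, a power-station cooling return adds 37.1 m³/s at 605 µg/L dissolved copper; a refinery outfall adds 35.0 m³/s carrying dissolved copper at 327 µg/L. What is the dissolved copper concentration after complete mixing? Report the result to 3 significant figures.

Flow-weighted average: C = (160.0·0.6600 + 37.10·605.0 + 35.00·327.0) / 232.1 = 34000/232.1 = 146.5 µg/L.

146 µg/L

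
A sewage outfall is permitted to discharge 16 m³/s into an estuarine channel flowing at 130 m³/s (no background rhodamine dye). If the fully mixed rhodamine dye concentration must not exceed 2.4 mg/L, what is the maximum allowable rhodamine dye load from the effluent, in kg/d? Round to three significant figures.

Mass balance at the limit: 130.0·0 + 16.00·Cₑ = 146.0·2.4 → Cₑ = 21.90 mg/L.
Load = 16.00 m³/s × 21.90 g/m³ × 86 400 s/d = 30270 kg/d.

30300 kg/d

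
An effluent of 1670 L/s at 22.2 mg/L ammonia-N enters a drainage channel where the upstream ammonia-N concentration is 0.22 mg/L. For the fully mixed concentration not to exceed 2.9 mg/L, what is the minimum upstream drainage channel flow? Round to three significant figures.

12000 L/s

Set C_mix = 2.9: (Q·0.2200 + 1670·22.20) / (Q + 1670) = 2.9
→ Q = 1670·(22.20 − 2.9)/(2.9 − 0.2200) = 12030 L/s.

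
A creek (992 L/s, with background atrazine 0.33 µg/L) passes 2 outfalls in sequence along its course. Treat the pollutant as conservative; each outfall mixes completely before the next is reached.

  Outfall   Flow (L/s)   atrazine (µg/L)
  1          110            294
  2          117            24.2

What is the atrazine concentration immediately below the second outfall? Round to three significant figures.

29.1 µg/L

Outfall 1: combined Q = 1102 L/s; C = (992.0·0.3300 + 110.0·294.0)/1102 = 29.64 µg/L.
Outfall 2: combined Q = 1219 L/s; C = (1102·29.64 + 117.0·24.20)/1219 = 29.12 µg/L.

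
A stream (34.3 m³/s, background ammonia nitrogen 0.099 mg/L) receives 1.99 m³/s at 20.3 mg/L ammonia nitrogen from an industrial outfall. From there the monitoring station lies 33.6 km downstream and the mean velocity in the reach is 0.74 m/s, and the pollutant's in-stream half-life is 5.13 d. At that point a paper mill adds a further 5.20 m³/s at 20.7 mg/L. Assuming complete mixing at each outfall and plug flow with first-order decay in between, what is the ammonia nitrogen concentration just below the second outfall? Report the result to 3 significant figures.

3.58 mg/L

Flow-weighted average: C = (34.30·0.09900 + 1.990·20.30) / 36.29 = 43.79/36.29 = 1.207 mg/L; combined flow 36.29 m³/s.
Travel time t = 33.6·1000 / 0.74 = 45410 s = 12.61 h.
Half-life 5.13 d → k = ln 2 / 5.13 = 0.1351 d⁻¹.
Decay over the reach: 1.207·exp(−kt) = 1.207·0.9315 = 1.124 mg/L.
At the second outfall, C = (36.29·1.124 + 5.200·20.70) / (36.29 + 5.200) = 3.578 mg/L.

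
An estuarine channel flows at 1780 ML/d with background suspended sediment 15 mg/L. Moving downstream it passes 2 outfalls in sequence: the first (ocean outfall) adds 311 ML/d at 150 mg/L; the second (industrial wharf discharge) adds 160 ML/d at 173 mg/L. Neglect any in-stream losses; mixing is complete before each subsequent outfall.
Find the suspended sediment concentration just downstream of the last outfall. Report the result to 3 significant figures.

44.9 mg/L

Below outfall 1: Q → 2091 ML/d, C = (1780·15.00 + 311.0·150.0)/2091 = 35.08 mg/L.
Below outfall 2: Q → 2251 ML/d, C = (2091·35.08 + 160.0·173.0)/2251 = 44.88 mg/L.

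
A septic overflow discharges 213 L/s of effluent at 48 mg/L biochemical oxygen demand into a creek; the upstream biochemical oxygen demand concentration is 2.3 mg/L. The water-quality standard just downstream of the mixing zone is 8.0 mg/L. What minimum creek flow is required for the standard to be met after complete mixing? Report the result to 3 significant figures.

1490 L/s

Set C_mix = 8.0: (Q·2.300 + 213.0·48.00) / (Q + 213.0) = 8.0
→ Q = 213.0·(48.00 − 8.0)/(8.0 − 2.300) = 1495 L/s.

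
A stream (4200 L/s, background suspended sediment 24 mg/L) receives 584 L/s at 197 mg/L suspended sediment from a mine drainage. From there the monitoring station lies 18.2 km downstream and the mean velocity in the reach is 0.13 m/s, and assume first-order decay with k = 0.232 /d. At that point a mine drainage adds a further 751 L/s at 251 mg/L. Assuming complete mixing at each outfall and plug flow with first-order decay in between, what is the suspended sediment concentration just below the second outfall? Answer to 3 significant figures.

After mixing, C = (4200·24.00 + 584.0·197.0) / 4784 = 215800/4784 = 45.12 mg/L; combined flow 4784 L/s.
Travel time t = 18.2·1000 / 0.13 = 140000 s = 38.89 h.
Applying C = C₀e^(−kt): 45.12 × 0.6867 = 30.98 mg/L.
At the second outfall, C = (4784·30.98 + 751.0·251.0) / (4784 + 751.0) = 60.83 mg/L.

60.8 mg/L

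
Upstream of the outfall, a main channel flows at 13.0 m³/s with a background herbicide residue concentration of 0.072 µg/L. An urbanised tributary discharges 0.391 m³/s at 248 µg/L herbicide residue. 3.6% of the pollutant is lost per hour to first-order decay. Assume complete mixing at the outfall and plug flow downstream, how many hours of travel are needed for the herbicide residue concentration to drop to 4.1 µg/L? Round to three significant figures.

15.8 h

After mixing, C = (13.00·0.07200 + 0.3910·248.0) / 13.39 = 97.90/13.39 = 7.311 µg/L.
3.6%/h lost → k = −ln(1 − 0.036) = 0.03666 h⁻¹.
7.311·exp(−k·t) = 4.1 → t = ln(7.311/4.1)/k = 56790 s = 15.78 h.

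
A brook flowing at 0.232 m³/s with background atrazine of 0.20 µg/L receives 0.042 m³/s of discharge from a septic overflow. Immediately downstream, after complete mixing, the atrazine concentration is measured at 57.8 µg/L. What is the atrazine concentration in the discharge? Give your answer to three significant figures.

Mass balance: 0.2320·0.2000 + 0.04200·Cₑ = 0.2740·57.80
→ Cₑ = (0.2740·57.80 − 0.2320·0.2000) / 0.04200 = 376.0 µg/L.

376 µg/L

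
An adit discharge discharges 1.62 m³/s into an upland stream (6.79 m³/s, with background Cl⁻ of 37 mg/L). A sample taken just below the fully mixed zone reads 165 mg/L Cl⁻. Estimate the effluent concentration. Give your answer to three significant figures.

701 mg/L

Mass balance: 6.790·37.00 + 1.620·Cₑ = 8.410·165.0
→ Cₑ = (8.410·165.0 − 6.790·37.00) / 1.620 = 701.5 mg/L.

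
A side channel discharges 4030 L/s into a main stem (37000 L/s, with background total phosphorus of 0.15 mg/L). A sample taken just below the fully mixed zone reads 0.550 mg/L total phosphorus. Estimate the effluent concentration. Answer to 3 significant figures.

4.22 mg/L

Mass balance: 37000·0.1500 + 4030·Cₑ = 41030·0.5500
→ Cₑ = (41030·0.5500 − 37000·0.1500) / 4030 = 4.222 mg/L.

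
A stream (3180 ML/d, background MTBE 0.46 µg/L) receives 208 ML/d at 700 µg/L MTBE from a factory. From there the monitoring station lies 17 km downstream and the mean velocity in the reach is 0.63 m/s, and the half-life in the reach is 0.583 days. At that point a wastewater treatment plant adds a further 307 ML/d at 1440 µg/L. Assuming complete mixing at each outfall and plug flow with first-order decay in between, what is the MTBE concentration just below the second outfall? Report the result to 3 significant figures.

Mass balance: C = (3180·0.4600 + 208.0·700.0) / 3388 = 147100/3388 = 43.41 µg/L; combined flow 3388 ML/d.
Travel time t = 17·1000 / 0.63 = 26980 s = 7.496 h.
Half-life 0.583 d → k = ln 2 / 0.583 = 1.189 d⁻¹.
After decay, C = 43.41 × e^(−kt) = 43.41 × 0.6898 = 29.94 µg/L.
Second outfall: C = (3388·29.94 + 307.0·1440)/3695 = 147.1 µg/L.

147 µg/L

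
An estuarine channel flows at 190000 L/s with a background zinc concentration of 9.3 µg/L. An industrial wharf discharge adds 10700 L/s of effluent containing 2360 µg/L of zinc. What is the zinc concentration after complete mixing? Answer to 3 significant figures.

135 µg/L

Mixed concentration C = ΣQC/ΣQ = (190000·9.300 + 10700·2360) / 200700 = 27020000/200700 = 134.6 µg/L.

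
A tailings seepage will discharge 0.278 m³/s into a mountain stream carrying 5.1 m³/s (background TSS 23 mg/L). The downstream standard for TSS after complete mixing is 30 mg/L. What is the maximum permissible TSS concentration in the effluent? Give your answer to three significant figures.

158 mg/L

At the limit, (Qr·Cr + Qe·Cₑ)/(Qr + Qe) = 30:
Cₑ = (5.378·30 − 5.100·23.00) / 0.2780 = 158.4 mg/L.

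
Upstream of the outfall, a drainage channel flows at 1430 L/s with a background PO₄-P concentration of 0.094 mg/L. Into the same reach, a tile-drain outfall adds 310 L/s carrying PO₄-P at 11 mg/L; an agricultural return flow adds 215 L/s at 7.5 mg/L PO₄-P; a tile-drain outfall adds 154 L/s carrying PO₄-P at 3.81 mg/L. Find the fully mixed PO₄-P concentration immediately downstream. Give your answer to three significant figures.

2.72 mg/L

Mixed concentration C = ΣQC/ΣQ = (1430·0.09400 + 310.0·11.00 + 215.0·7.500 + 154.0·3.810) / 2109 = 5744/2109 = 2.723 mg/L.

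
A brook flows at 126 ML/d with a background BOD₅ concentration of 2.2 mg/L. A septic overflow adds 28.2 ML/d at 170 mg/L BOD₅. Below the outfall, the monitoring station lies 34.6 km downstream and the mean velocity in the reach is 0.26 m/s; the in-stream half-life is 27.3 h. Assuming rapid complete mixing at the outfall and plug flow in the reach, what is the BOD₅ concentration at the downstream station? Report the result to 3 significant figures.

12.9 mg/L

Mass balance: C = (126.0·2.200 + 28.20·170.0) / 154.2 = 5071/154.2 = 32.89 mg/L.
Travel time t = 34.6·1000 / 0.26 = 133100 s = 36.97 h.
Half-life 27.3 h → k = ln 2 / 27.3 = 0.02539 h⁻¹ = 0.6094 d⁻¹.
Decay over the reach: 32.89·exp(−kt) = 32.89·0.3912 = 12.87 mg/L.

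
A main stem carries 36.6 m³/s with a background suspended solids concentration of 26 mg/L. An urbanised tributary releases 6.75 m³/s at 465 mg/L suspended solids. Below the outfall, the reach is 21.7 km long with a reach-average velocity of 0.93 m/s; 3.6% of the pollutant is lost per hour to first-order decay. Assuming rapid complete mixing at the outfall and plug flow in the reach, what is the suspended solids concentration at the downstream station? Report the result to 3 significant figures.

74.4 mg/L

After mixing, C = (36.60·26.00 + 6.750·465.0) / 43.35 = 4090/43.35 = 94.36 mg/L.
Travel time t = 21.7·1000 / 0.93 = 23330 s = 6.481 h.
3.6%/h lost → k = −ln(1 − 0.036) = 0.03666 h⁻¹.
Decay over the reach: 94.36·exp(−kt) = 94.36·0.7885 = 74.40 mg/L.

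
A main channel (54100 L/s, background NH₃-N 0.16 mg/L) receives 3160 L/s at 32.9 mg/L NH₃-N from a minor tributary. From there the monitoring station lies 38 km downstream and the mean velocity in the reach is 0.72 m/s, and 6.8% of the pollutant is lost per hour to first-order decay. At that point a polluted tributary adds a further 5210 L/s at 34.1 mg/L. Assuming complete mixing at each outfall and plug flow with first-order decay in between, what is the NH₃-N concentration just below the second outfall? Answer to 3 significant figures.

Mixed concentration C = ΣQC/ΣQ = (54100·0.1600 + 3160·32.90) / 57260 = 112600/57260 = 1.967 mg/L; combined flow 57260 L/s.
Travel time t = 38·1000 / 0.72 = 52780 s = 14.66 h.
6.8%/h lost → k = −ln(1 − 0.068) = 0.07042 h⁻¹.
Applying C = C₀e^(−kt): 1.967 × 0.3561 = 0.7005 mg/L.
At the second outfall, C = (57260·0.7005 + 5210·34.10) / (57260 + 5210) = 3.486 mg/L.

3.49 mg/L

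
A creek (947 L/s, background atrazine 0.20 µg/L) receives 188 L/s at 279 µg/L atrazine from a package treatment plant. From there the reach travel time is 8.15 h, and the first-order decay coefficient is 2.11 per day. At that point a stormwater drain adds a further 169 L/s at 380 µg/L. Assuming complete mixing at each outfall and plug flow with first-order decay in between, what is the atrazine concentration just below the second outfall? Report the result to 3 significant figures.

Mixed concentration C = ΣQC/ΣQ = (947.0·0.2000 + 188.0·279.0) / 1135 = 52640/1135 = 46.38 µg/L; combined flow 1135 L/s.
Decay over the reach: 46.38·exp(−kt) = 46.38·0.4884 = 22.65 µg/L.
Second outfall: C = (1135·22.65 + 169.0·380.0)/1304 = 68.97 µg/L.

69.0 µg/L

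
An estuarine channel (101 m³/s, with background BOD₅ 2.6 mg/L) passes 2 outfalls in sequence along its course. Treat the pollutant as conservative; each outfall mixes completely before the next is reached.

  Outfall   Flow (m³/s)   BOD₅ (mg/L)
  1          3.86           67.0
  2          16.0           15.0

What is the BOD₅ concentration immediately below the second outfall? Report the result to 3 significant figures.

Below outfall 1: Q → 104.9 m³/s, C = (101.0·2.600 + 3.860·67.00)/104.9 = 4.971 mg/L.
Below outfall 2: Q → 120.9 m³/s, C = (104.9·4.971 + 16.00·15.00)/120.9 = 6.298 mg/L.

6.30 mg/L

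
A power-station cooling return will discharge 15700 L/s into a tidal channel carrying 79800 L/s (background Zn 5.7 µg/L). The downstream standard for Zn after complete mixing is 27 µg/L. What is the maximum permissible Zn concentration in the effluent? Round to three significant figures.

135 µg/L

At the limit, (Qr·Cr + Qe·Cₑ)/(Qr + Qe) = 27:
Cₑ = (95500·27 − 79800·5.700) / 15700 = 135.3 µg/L.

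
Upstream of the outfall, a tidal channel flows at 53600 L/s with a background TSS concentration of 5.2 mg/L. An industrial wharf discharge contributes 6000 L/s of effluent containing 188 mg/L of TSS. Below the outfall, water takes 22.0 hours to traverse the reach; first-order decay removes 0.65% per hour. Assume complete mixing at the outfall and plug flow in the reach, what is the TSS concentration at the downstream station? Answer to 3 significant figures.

After mixing, C = (53600·5.200 + 6000·188.0) / 59600 = 1407000/59600 = 23.60 mg/L.
0.65%/h lost → k = −ln(1 − 0.0065) = 0.006521 h⁻¹.
Decay over the reach: 23.60·exp(−kt) = 23.60·0.8663 = 20.45 mg/L.

20.4 mg/L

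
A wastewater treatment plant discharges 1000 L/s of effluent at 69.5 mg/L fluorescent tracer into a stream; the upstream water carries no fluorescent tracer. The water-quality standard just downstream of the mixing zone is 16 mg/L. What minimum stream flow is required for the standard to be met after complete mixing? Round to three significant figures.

3340 L/s

Set C_mix = 16: (Q·0 + 1000·69.50) / (Q + 1000) = 16
→ Q = 1000·(69.50 − 16)/(16 − 0) = 3344 L/s.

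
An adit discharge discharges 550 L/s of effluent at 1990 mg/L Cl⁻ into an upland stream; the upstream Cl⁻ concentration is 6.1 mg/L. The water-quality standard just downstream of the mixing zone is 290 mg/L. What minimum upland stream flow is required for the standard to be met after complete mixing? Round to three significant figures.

Set C_mix = 290: (Q·6.100 + 550.0·1990) / (Q + 550.0) = 290
→ Q = 550.0·(1990 − 290)/(290 − 6.100) = 3293 L/s.

3290 L/s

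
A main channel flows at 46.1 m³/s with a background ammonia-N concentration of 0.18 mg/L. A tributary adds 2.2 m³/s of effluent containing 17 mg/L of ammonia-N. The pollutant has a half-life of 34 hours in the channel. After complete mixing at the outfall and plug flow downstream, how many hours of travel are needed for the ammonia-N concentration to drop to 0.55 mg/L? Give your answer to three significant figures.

26.6 h

Conservation of mass: C = (46.10·0.1800 + 2.200·17.00) / 48.30 = 45.70/48.30 = 0.9461 mg/L.
Half-life 34 h → k = ln 2 / 34 = 0.02039 h⁻¹ = 0.4893 d⁻¹.
0.9461·exp(−k·t) = 0.55 → t = ln(0.9461/0.55)/k = 95790 s = 26.61 h.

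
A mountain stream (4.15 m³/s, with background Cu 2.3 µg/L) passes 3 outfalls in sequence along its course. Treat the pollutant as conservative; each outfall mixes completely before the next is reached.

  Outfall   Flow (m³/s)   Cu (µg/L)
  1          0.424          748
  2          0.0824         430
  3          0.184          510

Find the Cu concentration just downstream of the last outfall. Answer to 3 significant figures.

After outfall 1: Q = 4.150 + 0.4240 = 4.574 m³/s; C = (4.150·2.300 + 0.4240·748.0)/4.574 = 71.42 µg/L.
After outfall 2: Q = 4.574 + 0.08240 = 4.656 m³/s; C = (4.574·71.42 + 0.08240·430.0)/4.656 = 77.77 µg/L.
After outfall 3: Q = 4.656 + 0.1840 = 4.840 m³/s; C = (4.656·77.77 + 0.1840·510.0)/4.840 = 94.20 µg/L.

94.2 µg/L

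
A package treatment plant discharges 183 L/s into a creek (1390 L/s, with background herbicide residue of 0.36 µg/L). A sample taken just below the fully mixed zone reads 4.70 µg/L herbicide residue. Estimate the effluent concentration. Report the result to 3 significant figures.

37.7 µg/L

Mass balance: 1390·0.3600 + 183.0·Cₑ = 1573·4.700
→ Cₑ = (1573·4.700 − 1390·0.3600) / 183.0 = 37.67 µg/L.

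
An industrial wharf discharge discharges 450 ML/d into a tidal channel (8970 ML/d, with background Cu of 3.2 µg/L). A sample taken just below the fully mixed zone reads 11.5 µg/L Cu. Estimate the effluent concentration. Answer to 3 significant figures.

177 µg/L

Mass balance: 8970·3.200 + 450.0·Cₑ = 9420·11.50
→ Cₑ = (9420·11.50 − 8970·3.200) / 450.0 = 176.9 µg/L.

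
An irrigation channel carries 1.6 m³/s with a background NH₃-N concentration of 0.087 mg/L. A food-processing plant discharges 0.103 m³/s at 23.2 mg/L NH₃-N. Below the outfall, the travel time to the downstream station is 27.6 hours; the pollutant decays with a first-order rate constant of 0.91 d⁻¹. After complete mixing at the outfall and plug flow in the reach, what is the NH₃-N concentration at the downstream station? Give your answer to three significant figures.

Mass balance: C = (1.600·0.08700 + 0.1030·23.20) / 1.703 = 2.529/1.703 = 1.485 mg/L.
Applying C = C₀e^(−kt): 1.485 × 0.3512 = 0.5214 mg/L.

0.521 mg/L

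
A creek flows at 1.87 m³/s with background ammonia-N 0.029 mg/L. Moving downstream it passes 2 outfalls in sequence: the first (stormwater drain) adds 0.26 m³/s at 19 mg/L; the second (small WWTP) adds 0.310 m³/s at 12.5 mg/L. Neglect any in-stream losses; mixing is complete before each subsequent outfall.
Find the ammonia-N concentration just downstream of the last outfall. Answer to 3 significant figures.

Outfall 1: combined Q = 2.130 m³/s; C = (1.870·0.02900 + 0.2600·19.00)/2.130 = 2.345 mg/L.
Outfall 2: combined Q = 2.440 m³/s; C = (2.130·2.345 + 0.3100·12.50)/2.440 = 3.635 mg/L.

3.63 mg/L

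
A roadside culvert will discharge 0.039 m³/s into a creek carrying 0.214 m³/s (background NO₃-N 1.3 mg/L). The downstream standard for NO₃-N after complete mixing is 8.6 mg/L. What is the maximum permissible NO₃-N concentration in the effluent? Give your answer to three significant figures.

48.7 mg/L

At the limit, (Qr·Cr + Qe·Cₑ)/(Qr + Qe) = 8.6:
Cₑ = (0.2530·8.6 − 0.2140·1.300) / 0.03900 = 48.66 mg/L.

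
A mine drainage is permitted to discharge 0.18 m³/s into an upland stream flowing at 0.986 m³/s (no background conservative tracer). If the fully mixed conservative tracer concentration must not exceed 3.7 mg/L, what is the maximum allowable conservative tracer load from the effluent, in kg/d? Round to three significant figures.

373 kg/d

Mass balance at the limit: 0.9860·0 + 0.1800·Cₑ = 1.166·3.7 → Cₑ = 23.97 mg/L.
Load = 0.1800 m³/s × 23.97 g/m³ × 86 400 s/d = 372.7 kg/d.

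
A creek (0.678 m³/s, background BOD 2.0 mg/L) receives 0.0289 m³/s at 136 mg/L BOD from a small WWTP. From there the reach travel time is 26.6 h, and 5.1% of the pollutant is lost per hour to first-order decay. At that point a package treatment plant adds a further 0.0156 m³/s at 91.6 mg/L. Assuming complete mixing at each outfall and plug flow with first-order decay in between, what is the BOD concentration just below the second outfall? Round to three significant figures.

3.80 mg/L

After mixing, C = (0.6780·2.000 + 0.02890·136.0) / 0.7069 = 5.286/0.7069 = 7.478 mg/L; combined flow 0.7069 m³/s.
5.1%/h lost → k = −ln(1 − 0.051) = 0.05235 h⁻¹.
Decay over the reach: 7.478·exp(−kt) = 7.478·0.2485 = 1.858 mg/L.
At the second outfall, C = (0.7069·1.858 + 0.01560·91.60) / (0.7069 + 0.01560) = 3.796 mg/L.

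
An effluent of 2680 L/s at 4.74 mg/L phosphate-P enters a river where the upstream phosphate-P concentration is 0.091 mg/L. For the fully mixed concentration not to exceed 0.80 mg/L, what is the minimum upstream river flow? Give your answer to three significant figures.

14900 L/s

Set C_mix = 0.80: (Q·0.09100 + 2680·4.740) / (Q + 2680) = 0.80
→ Q = 2680·(4.740 − 0.80)/(0.80 − 0.09100) = 14890 L/s.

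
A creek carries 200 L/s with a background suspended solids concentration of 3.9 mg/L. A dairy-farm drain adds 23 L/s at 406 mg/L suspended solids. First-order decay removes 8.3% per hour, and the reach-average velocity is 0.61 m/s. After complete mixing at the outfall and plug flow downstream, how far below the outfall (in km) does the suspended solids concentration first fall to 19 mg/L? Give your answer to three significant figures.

Conservation of mass: C = (200.0·3.900 + 23.00·406.0) / 223.0 = 10120/223.0 = 45.37 mg/L.
8.3%/h lost → k = −ln(1 − 0.083) = 0.08665 h⁻¹.
Set 45.37·exp(−k·t) = 19 → t = ln(45.37/19)/k = 36170 s = 10.05 h.
Distance = v·t = 0.61·36170 = 22060 m = 22.06 km.

22.1 km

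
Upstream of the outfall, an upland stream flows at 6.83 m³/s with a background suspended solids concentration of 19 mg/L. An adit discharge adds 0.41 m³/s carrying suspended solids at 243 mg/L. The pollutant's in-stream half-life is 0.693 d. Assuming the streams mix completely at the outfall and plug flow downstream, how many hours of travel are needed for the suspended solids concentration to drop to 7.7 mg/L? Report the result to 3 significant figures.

Mass balance: C = (6.830·19.00 + 0.4100·243.0) / 7.240 = 229.4/7.240 = 31.69 mg/L.
Half-life 0.693 d → k = ln 2 / 0.693 = 1.000 d⁻¹.
31.69·exp(−k·t) = 7.7 → t = ln(31.69/7.7)/k = 122200 s = 33.94 h.

33.9 h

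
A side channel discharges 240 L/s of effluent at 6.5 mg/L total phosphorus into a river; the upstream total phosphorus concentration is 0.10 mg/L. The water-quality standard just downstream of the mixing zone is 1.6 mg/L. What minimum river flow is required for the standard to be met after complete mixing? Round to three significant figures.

Set C_mix = 1.6: (Q·0.1000 + 240.0·6.500) / (Q + 240.0) = 1.6
→ Q = 240.0·(6.500 − 1.6)/(1.6 − 0.1000) = 784.0 L/s.

784 L/s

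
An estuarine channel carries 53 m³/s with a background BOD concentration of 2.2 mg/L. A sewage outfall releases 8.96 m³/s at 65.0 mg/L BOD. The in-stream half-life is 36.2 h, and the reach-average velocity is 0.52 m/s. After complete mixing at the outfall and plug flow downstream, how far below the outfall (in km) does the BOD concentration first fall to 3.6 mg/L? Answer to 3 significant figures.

Mixed concentration C = ΣQC/ΣQ = (53.00·2.200 + 8.960·65.00) / 61.96 = 699.0/61.96 = 11.28 mg/L.
Half-life 36.2 h → k = ln 2 / 36.2 = 0.01915 h⁻¹ = 0.4595 d⁻¹.
Set 11.28·exp(−k·t) = 3.6 → t = ln(11.28/3.6)/k = 214800 s = 59.65 h.
Distance = v·t = 0.52·214800 = 111700 m = 111.7 km.

112 km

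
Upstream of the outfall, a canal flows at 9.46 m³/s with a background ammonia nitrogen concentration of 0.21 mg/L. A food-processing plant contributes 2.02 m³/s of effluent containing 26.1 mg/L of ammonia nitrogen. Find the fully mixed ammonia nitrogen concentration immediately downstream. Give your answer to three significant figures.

4.77 mg/L

Flow-weighted average: C = (9.460·0.2100 + 2.020·26.10) / 11.48 = 54.71/11.48 = 4.766 mg/L.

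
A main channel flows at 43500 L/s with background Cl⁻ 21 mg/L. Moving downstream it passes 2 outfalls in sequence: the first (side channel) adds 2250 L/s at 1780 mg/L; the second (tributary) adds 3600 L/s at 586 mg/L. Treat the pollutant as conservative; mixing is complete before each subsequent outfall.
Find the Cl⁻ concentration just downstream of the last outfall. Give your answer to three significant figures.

142 mg/L

Outfall 1: combined Q = 45750 L/s; C = (43500·21.00 + 2250·1780)/45750 = 107.5 mg/L.
Outfall 2: combined Q = 49350 L/s; C = (45750·107.5 + 3600·586.0)/49350 = 142.4 mg/L.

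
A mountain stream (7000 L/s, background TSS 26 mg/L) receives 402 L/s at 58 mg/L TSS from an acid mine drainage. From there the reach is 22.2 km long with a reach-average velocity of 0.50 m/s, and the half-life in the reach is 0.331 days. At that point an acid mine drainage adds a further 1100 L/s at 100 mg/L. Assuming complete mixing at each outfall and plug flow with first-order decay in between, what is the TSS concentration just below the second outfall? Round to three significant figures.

21.2 mg/L

Mixed concentration C = ΣQC/ΣQ = (7000·26.00 + 402.0·58.00) / 7402 = 205300/7402 = 27.74 mg/L; combined flow 7402 L/s.
Travel time t = 22.2·1000 / 0.50 = 44400 s = 12.33 h.
Half-life 0.331 d → k = ln 2 / 0.331 = 2.094 d⁻¹.
First-order decay: C = 27.74·exp(−k·t) = 27.74·0.3409 = 9.456 mg/L.
At the second outfall, C = (7402·9.456 + 1100·100.0) / (7402 + 1100) = 21.17 mg/L.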